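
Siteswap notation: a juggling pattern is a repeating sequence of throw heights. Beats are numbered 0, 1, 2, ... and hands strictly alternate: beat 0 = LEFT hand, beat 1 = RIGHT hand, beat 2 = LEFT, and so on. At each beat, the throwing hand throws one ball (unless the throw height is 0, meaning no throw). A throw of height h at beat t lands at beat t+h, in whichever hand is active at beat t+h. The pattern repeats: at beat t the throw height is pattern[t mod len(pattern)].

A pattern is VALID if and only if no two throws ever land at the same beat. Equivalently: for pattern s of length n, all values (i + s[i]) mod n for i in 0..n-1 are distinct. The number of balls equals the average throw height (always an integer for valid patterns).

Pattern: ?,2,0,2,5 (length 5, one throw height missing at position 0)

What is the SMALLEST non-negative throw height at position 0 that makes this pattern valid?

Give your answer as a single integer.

Answer: 1

Derivation:
i=0: s[i]=? (unknown)
i=1: (1 + 2) mod 5 = 3
i=2: (2 + 0) mod 5 = 2
i=3: (3 + 2) mod 5 = 0
i=4: (4 + 5) mod 5 = 4
Known residues: [0, 2, 3, 4]; need a permutation of 0..4, so missing residue r = 1
Need (0 + s) mod 5 = 1; smallest s = (1 - 0) mod 5 = 1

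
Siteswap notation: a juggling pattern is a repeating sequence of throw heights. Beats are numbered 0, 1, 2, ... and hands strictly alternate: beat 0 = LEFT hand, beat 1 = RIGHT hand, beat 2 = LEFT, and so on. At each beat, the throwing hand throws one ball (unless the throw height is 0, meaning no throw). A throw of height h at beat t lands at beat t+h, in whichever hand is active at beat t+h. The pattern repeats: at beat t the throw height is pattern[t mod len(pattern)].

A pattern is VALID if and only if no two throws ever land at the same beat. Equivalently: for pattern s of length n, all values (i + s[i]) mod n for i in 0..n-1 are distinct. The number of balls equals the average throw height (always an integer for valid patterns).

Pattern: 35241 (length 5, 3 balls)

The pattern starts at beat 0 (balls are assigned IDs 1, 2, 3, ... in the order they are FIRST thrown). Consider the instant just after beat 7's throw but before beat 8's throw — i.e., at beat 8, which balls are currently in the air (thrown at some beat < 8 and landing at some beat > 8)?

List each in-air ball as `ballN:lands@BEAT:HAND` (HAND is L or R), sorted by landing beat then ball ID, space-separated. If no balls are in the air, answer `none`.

Beat 0 (L): throw ball1 h=3 -> lands@3:R; in-air after throw: [b1@3:R]
Beat 1 (R): throw ball2 h=5 -> lands@6:L; in-air after throw: [b1@3:R b2@6:L]
Beat 2 (L): throw ball3 h=2 -> lands@4:L; in-air after throw: [b1@3:R b3@4:L b2@6:L]
Beat 3 (R): throw ball1 h=4 -> lands@7:R; in-air after throw: [b3@4:L b2@6:L b1@7:R]
Beat 4 (L): throw ball3 h=1 -> lands@5:R; in-air after throw: [b3@5:R b2@6:L b1@7:R]
Beat 5 (R): throw ball3 h=3 -> lands@8:L; in-air after throw: [b2@6:L b1@7:R b3@8:L]
Beat 6 (L): throw ball2 h=5 -> lands@11:R; in-air after throw: [b1@7:R b3@8:L b2@11:R]
Beat 7 (R): throw ball1 h=2 -> lands@9:R; in-air after throw: [b3@8:L b1@9:R b2@11:R]
Beat 8 (L): throw ball3 h=4 -> lands@12:L; in-air after throw: [b1@9:R b2@11:R b3@12:L]

Answer: ball1:lands@9:R ball2:lands@11:R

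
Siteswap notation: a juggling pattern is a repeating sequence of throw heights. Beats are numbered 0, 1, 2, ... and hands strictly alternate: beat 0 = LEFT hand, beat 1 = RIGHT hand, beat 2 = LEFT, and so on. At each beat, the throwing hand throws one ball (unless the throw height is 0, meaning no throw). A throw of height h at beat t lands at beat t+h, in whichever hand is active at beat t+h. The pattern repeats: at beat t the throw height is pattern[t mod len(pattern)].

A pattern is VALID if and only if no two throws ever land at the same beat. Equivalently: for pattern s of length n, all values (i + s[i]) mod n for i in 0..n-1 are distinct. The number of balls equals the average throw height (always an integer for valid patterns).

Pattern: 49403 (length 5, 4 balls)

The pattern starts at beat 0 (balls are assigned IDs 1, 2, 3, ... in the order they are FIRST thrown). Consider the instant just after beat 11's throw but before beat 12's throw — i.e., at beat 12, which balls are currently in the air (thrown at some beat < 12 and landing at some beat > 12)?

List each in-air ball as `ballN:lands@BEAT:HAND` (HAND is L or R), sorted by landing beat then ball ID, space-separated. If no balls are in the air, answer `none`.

Answer: ball2:lands@14:L ball3:lands@15:R ball1:lands@20:L

Derivation:
Beat 0 (L): throw ball1 h=4 -> lands@4:L; in-air after throw: [b1@4:L]
Beat 1 (R): throw ball2 h=9 -> lands@10:L; in-air after throw: [b1@4:L b2@10:L]
Beat 2 (L): throw ball3 h=4 -> lands@6:L; in-air after throw: [b1@4:L b3@6:L b2@10:L]
Beat 4 (L): throw ball1 h=3 -> lands@7:R; in-air after throw: [b3@6:L b1@7:R b2@10:L]
Beat 5 (R): throw ball4 h=4 -> lands@9:R; in-air after throw: [b3@6:L b1@7:R b4@9:R b2@10:L]
Beat 6 (L): throw ball3 h=9 -> lands@15:R; in-air after throw: [b1@7:R b4@9:R b2@10:L b3@15:R]
Beat 7 (R): throw ball1 h=4 -> lands@11:R; in-air after throw: [b4@9:R b2@10:L b1@11:R b3@15:R]
Beat 9 (R): throw ball4 h=3 -> lands@12:L; in-air after throw: [b2@10:L b1@11:R b4@12:L b3@15:R]
Beat 10 (L): throw ball2 h=4 -> lands@14:L; in-air after throw: [b1@11:R b4@12:L b2@14:L b3@15:R]
Beat 11 (R): throw ball1 h=9 -> lands@20:L; in-air after throw: [b4@12:L b2@14:L b3@15:R b1@20:L]
Beat 12 (L): throw ball4 h=4 -> lands@16:L; in-air after throw: [b2@14:L b3@15:R b4@16:L b1@20:L]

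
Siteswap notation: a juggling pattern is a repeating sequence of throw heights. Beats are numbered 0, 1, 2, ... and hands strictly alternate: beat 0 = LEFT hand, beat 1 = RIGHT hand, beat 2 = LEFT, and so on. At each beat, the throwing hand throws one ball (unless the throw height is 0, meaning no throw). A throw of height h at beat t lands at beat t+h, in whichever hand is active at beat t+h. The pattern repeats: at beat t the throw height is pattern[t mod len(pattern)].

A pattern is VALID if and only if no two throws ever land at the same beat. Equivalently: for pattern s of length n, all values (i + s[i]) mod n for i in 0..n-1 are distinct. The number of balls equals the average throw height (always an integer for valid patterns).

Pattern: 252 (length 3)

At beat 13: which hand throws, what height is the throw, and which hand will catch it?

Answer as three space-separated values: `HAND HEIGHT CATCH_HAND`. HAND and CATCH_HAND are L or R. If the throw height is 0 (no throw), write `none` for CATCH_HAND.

Beat 13: 13 mod 2 = 1, so hand = R
Throw height = pattern[13 mod 3] = pattern[1] = 5
Lands at beat 13+5=18, 18 mod 2 = 0, so catch hand = L

Answer: R 5 L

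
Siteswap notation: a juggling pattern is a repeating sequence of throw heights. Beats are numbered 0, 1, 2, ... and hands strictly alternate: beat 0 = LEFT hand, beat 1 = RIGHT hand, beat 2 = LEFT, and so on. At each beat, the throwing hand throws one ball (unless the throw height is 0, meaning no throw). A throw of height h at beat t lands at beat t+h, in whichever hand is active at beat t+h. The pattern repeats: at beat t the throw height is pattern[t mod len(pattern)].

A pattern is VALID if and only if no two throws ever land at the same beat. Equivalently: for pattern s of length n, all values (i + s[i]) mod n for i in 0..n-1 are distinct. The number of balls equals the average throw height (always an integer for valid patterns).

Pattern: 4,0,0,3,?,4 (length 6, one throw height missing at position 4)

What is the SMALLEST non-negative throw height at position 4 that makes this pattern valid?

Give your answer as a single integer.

Answer: 1

Derivation:
i=0: (0 + 4) mod 6 = 4
i=1: (1 + 0) mod 6 = 1
i=2: (2 + 0) mod 6 = 2
i=3: (3 + 3) mod 6 = 0
i=4: s[i]=? (unknown)
i=5: (5 + 4) mod 6 = 3
Known residues: [0, 1, 2, 3, 4]; need a permutation of 0..5, so missing residue r = 5
Need (4 + s) mod 6 = 5; smallest s = (5 - 4) mod 6 = 1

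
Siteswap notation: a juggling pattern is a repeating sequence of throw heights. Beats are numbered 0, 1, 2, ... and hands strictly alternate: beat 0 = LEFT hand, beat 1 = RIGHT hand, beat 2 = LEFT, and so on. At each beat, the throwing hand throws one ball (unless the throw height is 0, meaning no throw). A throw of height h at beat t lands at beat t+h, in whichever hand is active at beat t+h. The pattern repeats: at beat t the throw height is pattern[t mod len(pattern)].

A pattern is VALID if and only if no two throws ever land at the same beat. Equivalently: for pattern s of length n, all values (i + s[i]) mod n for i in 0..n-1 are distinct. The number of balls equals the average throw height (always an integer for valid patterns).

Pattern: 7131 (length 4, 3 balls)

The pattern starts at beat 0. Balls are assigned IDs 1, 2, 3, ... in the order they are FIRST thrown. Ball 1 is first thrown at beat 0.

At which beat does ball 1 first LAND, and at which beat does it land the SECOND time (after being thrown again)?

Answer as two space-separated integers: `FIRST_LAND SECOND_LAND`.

Answer: 7 8

Derivation:
Beat 0 (L): throw ball1 h=7 -> lands@7:R; in-air after throw: [b1@7:R]
Beat 1 (R): throw ball2 h=1 -> lands@2:L; in-air after throw: [b2@2:L b1@7:R]
Beat 2 (L): throw ball2 h=3 -> lands@5:R; in-air after throw: [b2@5:R b1@7:R]
Beat 3 (R): throw ball3 h=1 -> lands@4:L; in-air after throw: [b3@4:L b2@5:R b1@7:R]
Beat 4 (L): throw ball3 h=7 -> lands@11:R; in-air after throw: [b2@5:R b1@7:R b3@11:R]
Beat 5 (R): throw ball2 h=1 -> lands@6:L; in-air after throw: [b2@6:L b1@7:R b3@11:R]
Beat 6 (L): throw ball2 h=3 -> lands@9:R; in-air after throw: [b1@7:R b2@9:R b3@11:R]
Beat 7 (R): throw ball1 h=1 -> lands@8:L; in-air after throw: [b1@8:L b2@9:R b3@11:R]
Beat 8 (L): throw ball1 h=7 -> lands@15:R; in-air after throw: [b2@9:R b3@11:R b1@15:R]
Ball 1: thrown@0 h=7 -> first land @7; rethrown@7 h=1 -> second land @8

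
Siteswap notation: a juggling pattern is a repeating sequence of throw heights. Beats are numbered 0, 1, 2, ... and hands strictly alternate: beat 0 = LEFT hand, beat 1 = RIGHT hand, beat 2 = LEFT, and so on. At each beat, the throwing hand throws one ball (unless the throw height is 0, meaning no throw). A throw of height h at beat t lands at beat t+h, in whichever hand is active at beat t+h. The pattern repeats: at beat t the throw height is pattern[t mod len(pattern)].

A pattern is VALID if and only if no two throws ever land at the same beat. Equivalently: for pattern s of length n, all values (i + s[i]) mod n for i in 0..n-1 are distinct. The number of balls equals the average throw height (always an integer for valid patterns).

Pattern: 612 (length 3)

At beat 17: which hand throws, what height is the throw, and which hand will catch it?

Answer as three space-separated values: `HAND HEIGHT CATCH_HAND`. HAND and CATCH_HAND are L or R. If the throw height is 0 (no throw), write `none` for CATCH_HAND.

Answer: R 2 R

Derivation:
Beat 17: 17 mod 2 = 1, so hand = R
Throw height = pattern[17 mod 3] = pattern[2] = 2
Lands at beat 17+2=19, 19 mod 2 = 1, so catch hand = R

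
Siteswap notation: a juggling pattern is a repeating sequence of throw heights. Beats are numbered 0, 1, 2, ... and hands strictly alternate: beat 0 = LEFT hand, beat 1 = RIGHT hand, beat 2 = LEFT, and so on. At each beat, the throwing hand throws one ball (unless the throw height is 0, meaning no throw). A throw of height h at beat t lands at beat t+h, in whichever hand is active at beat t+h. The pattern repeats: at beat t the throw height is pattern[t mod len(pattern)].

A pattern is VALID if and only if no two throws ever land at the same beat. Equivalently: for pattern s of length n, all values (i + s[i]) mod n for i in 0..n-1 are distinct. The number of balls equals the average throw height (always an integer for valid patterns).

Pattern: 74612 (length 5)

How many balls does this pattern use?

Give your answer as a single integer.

Answer: 4

Derivation:
Pattern = [7, 4, 6, 1, 2], length n = 5
  position 0: throw height = 7, running sum = 7
  position 1: throw height = 4, running sum = 11
  position 2: throw height = 6, running sum = 17
  position 3: throw height = 1, running sum = 18
  position 4: throw height = 2, running sum = 20
Total sum = 20; balls = sum / n = 20 / 5 = 4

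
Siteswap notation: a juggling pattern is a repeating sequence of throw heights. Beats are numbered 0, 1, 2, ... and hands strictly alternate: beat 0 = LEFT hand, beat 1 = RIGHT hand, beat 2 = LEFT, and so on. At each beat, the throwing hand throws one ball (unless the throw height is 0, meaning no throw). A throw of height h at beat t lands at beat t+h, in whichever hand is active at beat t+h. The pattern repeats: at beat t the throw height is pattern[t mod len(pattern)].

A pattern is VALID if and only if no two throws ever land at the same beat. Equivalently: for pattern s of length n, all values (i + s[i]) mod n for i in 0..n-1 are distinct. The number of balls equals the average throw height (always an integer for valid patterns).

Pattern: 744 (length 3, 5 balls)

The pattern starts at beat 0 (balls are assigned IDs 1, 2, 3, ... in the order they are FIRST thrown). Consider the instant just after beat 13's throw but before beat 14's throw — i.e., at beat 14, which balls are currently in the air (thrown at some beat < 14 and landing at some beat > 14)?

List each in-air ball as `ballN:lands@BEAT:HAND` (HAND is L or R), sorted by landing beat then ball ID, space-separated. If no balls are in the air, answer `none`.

Beat 0 (L): throw ball1 h=7 -> lands@7:R; in-air after throw: [b1@7:R]
Beat 1 (R): throw ball2 h=4 -> lands@5:R; in-air after throw: [b2@5:R b1@7:R]
Beat 2 (L): throw ball3 h=4 -> lands@6:L; in-air after throw: [b2@5:R b3@6:L b1@7:R]
Beat 3 (R): throw ball4 h=7 -> lands@10:L; in-air after throw: [b2@5:R b3@6:L b1@7:R b4@10:L]
Beat 4 (L): throw ball5 h=4 -> lands@8:L; in-air after throw: [b2@5:R b3@6:L b1@7:R b5@8:L b4@10:L]
Beat 5 (R): throw ball2 h=4 -> lands@9:R; in-air after throw: [b3@6:L b1@7:R b5@8:L b2@9:R b4@10:L]
Beat 6 (L): throw ball3 h=7 -> lands@13:R; in-air after throw: [b1@7:R b5@8:L b2@9:R b4@10:L b3@13:R]
Beat 7 (R): throw ball1 h=4 -> lands@11:R; in-air after throw: [b5@8:L b2@9:R b4@10:L b1@11:R b3@13:R]
Beat 8 (L): throw ball5 h=4 -> lands@12:L; in-air after throw: [b2@9:R b4@10:L b1@11:R b5@12:L b3@13:R]
Beat 9 (R): throw ball2 h=7 -> lands@16:L; in-air after throw: [b4@10:L b1@11:R b5@12:L b3@13:R b2@16:L]
Beat 10 (L): throw ball4 h=4 -> lands@14:L; in-air after throw: [b1@11:R b5@12:L b3@13:R b4@14:L b2@16:L]
Beat 11 (R): throw ball1 h=4 -> lands@15:R; in-air after throw: [b5@12:L b3@13:R b4@14:L b1@15:R b2@16:L]
Beat 12 (L): throw ball5 h=7 -> lands@19:R; in-air after throw: [b3@13:R b4@14:L b1@15:R b2@16:L b5@19:R]
Beat 13 (R): throw ball3 h=4 -> lands@17:R; in-air after throw: [b4@14:L b1@15:R b2@16:L b3@17:R b5@19:R]
Beat 14 (L): throw ball4 h=4 -> lands@18:L; in-air after throw: [b1@15:R b2@16:L b3@17:R b4@18:L b5@19:R]

Answer: ball1:lands@15:R ball2:lands@16:L ball3:lands@17:R ball5:lands@19:R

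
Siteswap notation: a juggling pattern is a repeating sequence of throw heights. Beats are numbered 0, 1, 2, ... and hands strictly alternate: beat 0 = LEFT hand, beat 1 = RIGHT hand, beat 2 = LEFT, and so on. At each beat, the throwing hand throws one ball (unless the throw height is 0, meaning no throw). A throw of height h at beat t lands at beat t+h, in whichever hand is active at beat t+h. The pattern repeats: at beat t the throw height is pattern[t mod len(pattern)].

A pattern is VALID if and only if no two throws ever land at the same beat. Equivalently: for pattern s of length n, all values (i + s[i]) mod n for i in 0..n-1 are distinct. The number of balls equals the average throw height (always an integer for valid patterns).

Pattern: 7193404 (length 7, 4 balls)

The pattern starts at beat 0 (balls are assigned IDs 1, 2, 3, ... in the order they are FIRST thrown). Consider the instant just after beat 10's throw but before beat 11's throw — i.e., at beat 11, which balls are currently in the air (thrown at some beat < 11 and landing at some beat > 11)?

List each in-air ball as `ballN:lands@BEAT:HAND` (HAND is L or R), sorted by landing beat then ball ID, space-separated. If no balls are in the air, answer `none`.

Answer: ball3:lands@13:R ball1:lands@14:L ball4:lands@18:L

Derivation:
Beat 0 (L): throw ball1 h=7 -> lands@7:R; in-air after throw: [b1@7:R]
Beat 1 (R): throw ball2 h=1 -> lands@2:L; in-air after throw: [b2@2:L b1@7:R]
Beat 2 (L): throw ball2 h=9 -> lands@11:R; in-air after throw: [b1@7:R b2@11:R]
Beat 3 (R): throw ball3 h=3 -> lands@6:L; in-air after throw: [b3@6:L b1@7:R b2@11:R]
Beat 4 (L): throw ball4 h=4 -> lands@8:L; in-air after throw: [b3@6:L b1@7:R b4@8:L b2@11:R]
Beat 6 (L): throw ball3 h=4 -> lands@10:L; in-air after throw: [b1@7:R b4@8:L b3@10:L b2@11:R]
Beat 7 (R): throw ball1 h=7 -> lands@14:L; in-air after throw: [b4@8:L b3@10:L b2@11:R b1@14:L]
Beat 8 (L): throw ball4 h=1 -> lands@9:R; in-air after throw: [b4@9:R b3@10:L b2@11:R b1@14:L]
Beat 9 (R): throw ball4 h=9 -> lands@18:L; in-air after throw: [b3@10:L b2@11:R b1@14:L b4@18:L]
Beat 10 (L): throw ball3 h=3 -> lands@13:R; in-air after throw: [b2@11:R b3@13:R b1@14:L b4@18:L]
Beat 11 (R): throw ball2 h=4 -> lands@15:R; in-air after throw: [b3@13:R b1@14:L b2@15:R b4@18:L]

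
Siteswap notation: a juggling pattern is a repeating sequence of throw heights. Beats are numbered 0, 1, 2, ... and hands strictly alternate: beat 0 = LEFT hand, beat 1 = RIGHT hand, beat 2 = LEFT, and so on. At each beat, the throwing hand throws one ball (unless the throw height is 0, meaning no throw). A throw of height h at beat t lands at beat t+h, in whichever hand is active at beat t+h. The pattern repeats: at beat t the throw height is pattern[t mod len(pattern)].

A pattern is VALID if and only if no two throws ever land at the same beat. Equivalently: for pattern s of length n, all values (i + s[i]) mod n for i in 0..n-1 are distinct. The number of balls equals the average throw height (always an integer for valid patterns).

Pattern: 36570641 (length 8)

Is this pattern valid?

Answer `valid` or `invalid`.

i=0: (i + s[i]) mod n = (0 + 3) mod 8 = 3
i=1: (i + s[i]) mod n = (1 + 6) mod 8 = 7
i=2: (i + s[i]) mod n = (2 + 5) mod 8 = 7
i=3: (i + s[i]) mod n = (3 + 7) mod 8 = 2
i=4: (i + s[i]) mod n = (4 + 0) mod 8 = 4
i=5: (i + s[i]) mod n = (5 + 6) mod 8 = 3
i=6: (i + s[i]) mod n = (6 + 4) mod 8 = 2
i=7: (i + s[i]) mod n = (7 + 1) mod 8 = 0
Residues: [3, 7, 7, 2, 4, 3, 2, 0], distinct: False

Answer: invalid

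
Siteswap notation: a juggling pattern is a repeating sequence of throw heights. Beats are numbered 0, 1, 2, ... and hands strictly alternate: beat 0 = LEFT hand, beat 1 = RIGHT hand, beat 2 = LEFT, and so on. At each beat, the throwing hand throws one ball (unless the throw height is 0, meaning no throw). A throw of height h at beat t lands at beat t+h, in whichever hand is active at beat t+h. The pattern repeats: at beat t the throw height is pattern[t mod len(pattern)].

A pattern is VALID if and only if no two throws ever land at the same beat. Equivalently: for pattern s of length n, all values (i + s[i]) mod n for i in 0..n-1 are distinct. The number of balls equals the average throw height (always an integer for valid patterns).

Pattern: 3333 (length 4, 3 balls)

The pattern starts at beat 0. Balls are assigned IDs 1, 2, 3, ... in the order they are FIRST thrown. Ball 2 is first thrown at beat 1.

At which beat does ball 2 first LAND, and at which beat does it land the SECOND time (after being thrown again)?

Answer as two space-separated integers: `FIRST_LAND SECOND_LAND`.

Beat 0 (L): throw ball1 h=3 -> lands@3:R; in-air after throw: [b1@3:R]
Beat 1 (R): throw ball2 h=3 -> lands@4:L; in-air after throw: [b1@3:R b2@4:L]
Beat 2 (L): throw ball3 h=3 -> lands@5:R; in-air after throw: [b1@3:R b2@4:L b3@5:R]
Beat 3 (R): throw ball1 h=3 -> lands@6:L; in-air after throw: [b2@4:L b3@5:R b1@6:L]
Beat 4 (L): throw ball2 h=3 -> lands@7:R; in-air after throw: [b3@5:R b1@6:L b2@7:R]
Beat 5 (R): throw ball3 h=3 -> lands@8:L; in-air after throw: [b1@6:L b2@7:R b3@8:L]
Beat 6 (L): throw ball1 h=3 -> lands@9:R; in-air after throw: [b2@7:R b3@8:L b1@9:R]
Beat 7 (R): throw ball2 h=3 -> lands@10:L; in-air after throw: [b3@8:L b1@9:R b2@10:L]
Ball 2: thrown@1 h=3 -> first land @4; rethrown@4 h=3 -> second land @7

Answer: 4 7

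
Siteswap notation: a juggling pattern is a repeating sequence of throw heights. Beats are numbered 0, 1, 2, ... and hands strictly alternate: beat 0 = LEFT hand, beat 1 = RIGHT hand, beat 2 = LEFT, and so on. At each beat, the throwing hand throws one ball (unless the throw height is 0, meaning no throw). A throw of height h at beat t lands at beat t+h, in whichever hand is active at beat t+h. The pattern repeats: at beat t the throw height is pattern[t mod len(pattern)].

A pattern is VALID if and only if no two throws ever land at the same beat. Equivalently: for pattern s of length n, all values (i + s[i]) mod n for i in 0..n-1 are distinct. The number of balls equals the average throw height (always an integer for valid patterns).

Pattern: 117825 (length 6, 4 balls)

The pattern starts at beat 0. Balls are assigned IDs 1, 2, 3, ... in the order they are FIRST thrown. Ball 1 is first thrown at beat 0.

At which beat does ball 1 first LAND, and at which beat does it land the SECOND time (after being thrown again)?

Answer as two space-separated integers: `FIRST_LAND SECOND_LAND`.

Beat 0 (L): throw ball1 h=1 -> lands@1:R; in-air after throw: [b1@1:R]
Beat 1 (R): throw ball1 h=1 -> lands@2:L; in-air after throw: [b1@2:L]
Beat 2 (L): throw ball1 h=7 -> lands@9:R; in-air after throw: [b1@9:R]
Ball 1: thrown@0 h=1 -> first land @1; rethrown@1 h=1 -> second land @2

Answer: 1 2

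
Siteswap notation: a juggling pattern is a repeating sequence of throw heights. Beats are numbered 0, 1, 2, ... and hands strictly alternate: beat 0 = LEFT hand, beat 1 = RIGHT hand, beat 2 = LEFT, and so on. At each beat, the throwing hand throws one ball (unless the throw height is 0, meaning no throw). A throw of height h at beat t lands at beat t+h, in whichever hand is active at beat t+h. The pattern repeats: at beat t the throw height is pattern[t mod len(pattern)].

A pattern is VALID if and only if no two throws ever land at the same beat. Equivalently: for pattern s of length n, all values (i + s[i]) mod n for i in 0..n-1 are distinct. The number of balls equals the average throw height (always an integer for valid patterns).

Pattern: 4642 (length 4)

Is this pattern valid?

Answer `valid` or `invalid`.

Answer: valid

Derivation:
i=0: (i + s[i]) mod n = (0 + 4) mod 4 = 0
i=1: (i + s[i]) mod n = (1 + 6) mod 4 = 3
i=2: (i + s[i]) mod n = (2 + 4) mod 4 = 2
i=3: (i + s[i]) mod n = (3 + 2) mod 4 = 1
Residues: [0, 3, 2, 1], distinct: True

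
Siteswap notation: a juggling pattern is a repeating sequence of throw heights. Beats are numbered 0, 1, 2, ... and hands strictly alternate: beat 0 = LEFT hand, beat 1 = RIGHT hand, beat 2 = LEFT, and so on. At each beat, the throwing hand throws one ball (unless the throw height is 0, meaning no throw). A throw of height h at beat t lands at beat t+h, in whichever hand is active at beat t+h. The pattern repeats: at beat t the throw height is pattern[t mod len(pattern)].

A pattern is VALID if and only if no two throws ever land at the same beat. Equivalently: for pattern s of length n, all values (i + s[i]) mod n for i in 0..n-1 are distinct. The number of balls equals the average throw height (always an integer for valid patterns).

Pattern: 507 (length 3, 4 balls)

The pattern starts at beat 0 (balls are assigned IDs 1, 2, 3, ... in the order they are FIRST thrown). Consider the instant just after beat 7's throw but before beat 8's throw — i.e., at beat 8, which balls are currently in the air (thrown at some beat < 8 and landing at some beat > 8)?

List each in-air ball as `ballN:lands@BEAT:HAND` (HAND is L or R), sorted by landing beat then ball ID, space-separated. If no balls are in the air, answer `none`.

Answer: ball2:lands@9:R ball4:lands@11:R ball1:lands@12:L

Derivation:
Beat 0 (L): throw ball1 h=5 -> lands@5:R; in-air after throw: [b1@5:R]
Beat 2 (L): throw ball2 h=7 -> lands@9:R; in-air after throw: [b1@5:R b2@9:R]
Beat 3 (R): throw ball3 h=5 -> lands@8:L; in-air after throw: [b1@5:R b3@8:L b2@9:R]
Beat 5 (R): throw ball1 h=7 -> lands@12:L; in-air after throw: [b3@8:L b2@9:R b1@12:L]
Beat 6 (L): throw ball4 h=5 -> lands@11:R; in-air after throw: [b3@8:L b2@9:R b4@11:R b1@12:L]
Beat 8 (L): throw ball3 h=7 -> lands@15:R; in-air after throw: [b2@9:R b4@11:R b1@12:L b3@15:R]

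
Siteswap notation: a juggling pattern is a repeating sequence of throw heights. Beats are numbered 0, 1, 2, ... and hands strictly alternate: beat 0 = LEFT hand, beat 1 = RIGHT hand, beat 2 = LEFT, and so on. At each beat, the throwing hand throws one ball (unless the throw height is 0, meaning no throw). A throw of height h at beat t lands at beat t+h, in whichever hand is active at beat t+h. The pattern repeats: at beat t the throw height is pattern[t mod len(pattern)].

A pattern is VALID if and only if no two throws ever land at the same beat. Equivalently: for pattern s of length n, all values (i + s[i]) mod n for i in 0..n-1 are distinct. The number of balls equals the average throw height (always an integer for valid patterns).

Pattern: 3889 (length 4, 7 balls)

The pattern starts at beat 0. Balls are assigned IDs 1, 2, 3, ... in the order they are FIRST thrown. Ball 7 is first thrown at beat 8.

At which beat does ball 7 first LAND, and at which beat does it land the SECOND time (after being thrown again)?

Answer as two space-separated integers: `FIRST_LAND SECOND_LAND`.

Answer: 11 20

Derivation:
Beat 0 (L): throw ball1 h=3 -> lands@3:R; in-air after throw: [b1@3:R]
Beat 1 (R): throw ball2 h=8 -> lands@9:R; in-air after throw: [b1@3:R b2@9:R]
Beat 2 (L): throw ball3 h=8 -> lands@10:L; in-air after throw: [b1@3:R b2@9:R b3@10:L]
Beat 3 (R): throw ball1 h=9 -> lands@12:L; in-air after throw: [b2@9:R b3@10:L b1@12:L]
Beat 4 (L): throw ball4 h=3 -> lands@7:R; in-air after throw: [b4@7:R b2@9:R b3@10:L b1@12:L]
Beat 5 (R): throw ball5 h=8 -> lands@13:R; in-air after throw: [b4@7:R b2@9:R b3@10:L b1@12:L b5@13:R]
Beat 6 (L): throw ball6 h=8 -> lands@14:L; in-air after throw: [b4@7:R b2@9:R b3@10:L b1@12:L b5@13:R b6@14:L]
Beat 7 (R): throw ball4 h=9 -> lands@16:L; in-air after throw: [b2@9:R b3@10:L b1@12:L b5@13:R b6@14:L b4@16:L]
Beat 8 (L): throw ball7 h=3 -> lands@11:R; in-air after throw: [b2@9:R b3@10:L b7@11:R b1@12:L b5@13:R b6@14:L b4@16:L]
Beat 9 (R): throw ball2 h=8 -> lands@17:R; in-air after throw: [b3@10:L b7@11:R b1@12:L b5@13:R b6@14:L b4@16:L b2@17:R]
Beat 10 (L): throw ball3 h=8 -> lands@18:L; in-air after throw: [b7@11:R b1@12:L b5@13:R b6@14:L b4@16:L b2@17:R b3@18:L]
Beat 11 (R): throw ball7 h=9 -> lands@20:L; in-air after throw: [b1@12:L b5@13:R b6@14:L b4@16:L b2@17:R b3@18:L b7@20:L]
Beat 12 (L): throw ball1 h=3 -> lands@15:R; in-air after throw: [b5@13:R b6@14:L b1@15:R b4@16:L b2@17:R b3@18:L b7@20:L]
Beat 13 (R): throw ball5 h=8 -> lands@21:R; in-air after throw: [b6@14:L b1@15:R b4@16:L b2@17:R b3@18:L b7@20:L b5@21:R]
Beat 14 (L): throw ball6 h=8 -> lands@22:L; in-air after throw: [b1@15:R b4@16:L b2@17:R b3@18:L b7@20:L b5@21:R b6@22:L]
Ball 7: thrown@8 h=3 -> first land @11; rethrown@11 h=9 -> second land @20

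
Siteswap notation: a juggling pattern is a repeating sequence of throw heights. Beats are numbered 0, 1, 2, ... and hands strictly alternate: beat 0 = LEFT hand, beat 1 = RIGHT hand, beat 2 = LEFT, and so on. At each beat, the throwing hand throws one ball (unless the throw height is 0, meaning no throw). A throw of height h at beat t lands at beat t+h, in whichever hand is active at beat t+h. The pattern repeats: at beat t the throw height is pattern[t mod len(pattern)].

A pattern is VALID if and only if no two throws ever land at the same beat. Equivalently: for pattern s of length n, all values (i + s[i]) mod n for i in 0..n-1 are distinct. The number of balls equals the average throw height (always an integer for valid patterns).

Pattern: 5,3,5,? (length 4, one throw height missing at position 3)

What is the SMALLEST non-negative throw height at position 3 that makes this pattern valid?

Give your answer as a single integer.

Answer: 3

Derivation:
i=0: (0 + 5) mod 4 = 1
i=1: (1 + 3) mod 4 = 0
i=2: (2 + 5) mod 4 = 3
i=3: s[i]=? (unknown)
Known residues: [0, 1, 3]; need a permutation of 0..3, so missing residue r = 2
Need (3 + s) mod 4 = 2; smallest s = (2 - 3) mod 4 = 3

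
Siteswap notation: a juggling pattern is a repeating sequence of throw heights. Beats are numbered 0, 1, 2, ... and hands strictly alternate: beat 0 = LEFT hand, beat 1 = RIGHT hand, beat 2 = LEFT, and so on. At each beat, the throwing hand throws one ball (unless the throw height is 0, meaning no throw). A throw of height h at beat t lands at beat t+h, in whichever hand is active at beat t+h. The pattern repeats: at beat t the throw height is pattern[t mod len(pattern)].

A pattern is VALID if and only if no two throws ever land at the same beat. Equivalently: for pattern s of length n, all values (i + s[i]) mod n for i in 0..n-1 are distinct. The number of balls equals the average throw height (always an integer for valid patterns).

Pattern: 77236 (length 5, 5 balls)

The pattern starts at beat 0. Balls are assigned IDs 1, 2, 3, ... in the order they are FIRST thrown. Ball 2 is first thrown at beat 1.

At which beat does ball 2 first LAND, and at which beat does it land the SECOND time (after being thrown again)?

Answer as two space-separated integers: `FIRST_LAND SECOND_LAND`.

Beat 0 (L): throw ball1 h=7 -> lands@7:R; in-air after throw: [b1@7:R]
Beat 1 (R): throw ball2 h=7 -> lands@8:L; in-air after throw: [b1@7:R b2@8:L]
Beat 2 (L): throw ball3 h=2 -> lands@4:L; in-air after throw: [b3@4:L b1@7:R b2@8:L]
Beat 3 (R): throw ball4 h=3 -> lands@6:L; in-air after throw: [b3@4:L b4@6:L b1@7:R b2@8:L]
Beat 4 (L): throw ball3 h=6 -> lands@10:L; in-air after throw: [b4@6:L b1@7:R b2@8:L b3@10:L]
Beat 5 (R): throw ball5 h=7 -> lands@12:L; in-air after throw: [b4@6:L b1@7:R b2@8:L b3@10:L b5@12:L]
Beat 6 (L): throw ball4 h=7 -> lands@13:R; in-air after throw: [b1@7:R b2@8:L b3@10:L b5@12:L b4@13:R]
Beat 7 (R): throw ball1 h=2 -> lands@9:R; in-air after throw: [b2@8:L b1@9:R b3@10:L b5@12:L b4@13:R]
Beat 8 (L): throw ball2 h=3 -> lands@11:R; in-air after throw: [b1@9:R b3@10:L b2@11:R b5@12:L b4@13:R]
Beat 9 (R): throw ball1 h=6 -> lands@15:R; in-air after throw: [b3@10:L b2@11:R b5@12:L b4@13:R b1@15:R]
Beat 10 (L): throw ball3 h=7 -> lands@17:R; in-air after throw: [b2@11:R b5@12:L b4@13:R b1@15:R b3@17:R]
Beat 11 (R): throw ball2 h=7 -> lands@18:L; in-air after throw: [b5@12:L b4@13:R b1@15:R b3@17:R b2@18:L]
Ball 2: thrown@1 h=7 -> first land @8; rethrown@8 h=3 -> second land @11

Answer: 8 11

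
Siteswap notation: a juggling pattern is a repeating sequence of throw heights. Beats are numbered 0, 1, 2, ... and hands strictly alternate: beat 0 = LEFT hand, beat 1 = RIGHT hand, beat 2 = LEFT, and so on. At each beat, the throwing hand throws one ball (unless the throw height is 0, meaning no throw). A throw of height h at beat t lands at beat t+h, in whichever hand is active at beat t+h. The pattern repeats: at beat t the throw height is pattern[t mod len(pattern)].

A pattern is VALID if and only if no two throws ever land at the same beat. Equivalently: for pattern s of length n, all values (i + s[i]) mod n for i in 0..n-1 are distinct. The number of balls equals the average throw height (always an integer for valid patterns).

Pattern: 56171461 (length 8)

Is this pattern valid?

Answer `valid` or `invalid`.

Answer: invalid

Derivation:
i=0: (i + s[i]) mod n = (0 + 5) mod 8 = 5
i=1: (i + s[i]) mod n = (1 + 6) mod 8 = 7
i=2: (i + s[i]) mod n = (2 + 1) mod 8 = 3
i=3: (i + s[i]) mod n = (3 + 7) mod 8 = 2
i=4: (i + s[i]) mod n = (4 + 1) mod 8 = 5
i=5: (i + s[i]) mod n = (5 + 4) mod 8 = 1
i=6: (i + s[i]) mod n = (6 + 6) mod 8 = 4
i=7: (i + s[i]) mod n = (7 + 1) mod 8 = 0
Residues: [5, 7, 3, 2, 5, 1, 4, 0], distinct: False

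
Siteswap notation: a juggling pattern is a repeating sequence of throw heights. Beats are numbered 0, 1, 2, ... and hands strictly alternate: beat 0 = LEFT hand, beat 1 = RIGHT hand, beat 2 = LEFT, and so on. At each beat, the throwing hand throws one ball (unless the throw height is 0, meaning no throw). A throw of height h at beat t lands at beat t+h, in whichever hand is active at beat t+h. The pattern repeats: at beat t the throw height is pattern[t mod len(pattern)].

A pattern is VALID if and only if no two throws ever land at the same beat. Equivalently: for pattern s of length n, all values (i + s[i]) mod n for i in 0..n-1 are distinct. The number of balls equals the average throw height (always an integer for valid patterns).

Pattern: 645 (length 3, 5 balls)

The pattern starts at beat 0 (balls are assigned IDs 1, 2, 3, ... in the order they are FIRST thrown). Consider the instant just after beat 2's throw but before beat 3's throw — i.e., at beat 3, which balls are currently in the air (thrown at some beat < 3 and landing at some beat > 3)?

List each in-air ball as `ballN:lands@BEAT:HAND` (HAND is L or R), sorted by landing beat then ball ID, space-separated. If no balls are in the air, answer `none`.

Beat 0 (L): throw ball1 h=6 -> lands@6:L; in-air after throw: [b1@6:L]
Beat 1 (R): throw ball2 h=4 -> lands@5:R; in-air after throw: [b2@5:R b1@6:L]
Beat 2 (L): throw ball3 h=5 -> lands@7:R; in-air after throw: [b2@5:R b1@6:L b3@7:R]
Beat 3 (R): throw ball4 h=6 -> lands@9:R; in-air after throw: [b2@5:R b1@6:L b3@7:R b4@9:R]

Answer: ball2:lands@5:R ball1:lands@6:L ball3:lands@7:R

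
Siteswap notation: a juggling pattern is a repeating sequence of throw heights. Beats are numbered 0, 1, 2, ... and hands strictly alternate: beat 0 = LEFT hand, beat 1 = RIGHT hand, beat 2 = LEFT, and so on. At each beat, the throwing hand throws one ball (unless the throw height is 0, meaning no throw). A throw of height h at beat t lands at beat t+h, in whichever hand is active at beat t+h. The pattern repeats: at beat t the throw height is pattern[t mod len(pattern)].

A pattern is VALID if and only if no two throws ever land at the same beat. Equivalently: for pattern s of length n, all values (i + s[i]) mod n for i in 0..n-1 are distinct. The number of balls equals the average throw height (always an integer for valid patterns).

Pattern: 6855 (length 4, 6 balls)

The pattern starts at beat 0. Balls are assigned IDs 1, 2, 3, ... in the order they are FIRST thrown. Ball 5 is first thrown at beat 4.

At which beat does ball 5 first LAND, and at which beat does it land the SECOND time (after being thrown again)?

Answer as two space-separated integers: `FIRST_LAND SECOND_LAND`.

Beat 0 (L): throw ball1 h=6 -> lands@6:L; in-air after throw: [b1@6:L]
Beat 1 (R): throw ball2 h=8 -> lands@9:R; in-air after throw: [b1@6:L b2@9:R]
Beat 2 (L): throw ball3 h=5 -> lands@7:R; in-air after throw: [b1@6:L b3@7:R b2@9:R]
Beat 3 (R): throw ball4 h=5 -> lands@8:L; in-air after throw: [b1@6:L b3@7:R b4@8:L b2@9:R]
Beat 4 (L): throw ball5 h=6 -> lands@10:L; in-air after throw: [b1@6:L b3@7:R b4@8:L b2@9:R b5@10:L]
Beat 5 (R): throw ball6 h=8 -> lands@13:R; in-air after throw: [b1@6:L b3@7:R b4@8:L b2@9:R b5@10:L b6@13:R]
Beat 6 (L): throw ball1 h=5 -> lands@11:R; in-air after throw: [b3@7:R b4@8:L b2@9:R b5@10:L b1@11:R b6@13:R]
Beat 7 (R): throw ball3 h=5 -> lands@12:L; in-air after throw: [b4@8:L b2@9:R b5@10:L b1@11:R b3@12:L b6@13:R]
Beat 8 (L): throw ball4 h=6 -> lands@14:L; in-air after throw: [b2@9:R b5@10:L b1@11:R b3@12:L b6@13:R b4@14:L]
Beat 9 (R): throw ball2 h=8 -> lands@17:R; in-air after throw: [b5@10:L b1@11:R b3@12:L b6@13:R b4@14:L b2@17:R]
Beat 10 (L): throw ball5 h=5 -> lands@15:R; in-air after throw: [b1@11:R b3@12:L b6@13:R b4@14:L b5@15:R b2@17:R]
Beat 11 (R): throw ball1 h=5 -> lands@16:L; in-air after throw: [b3@12:L b6@13:R b4@14:L b5@15:R b1@16:L b2@17:R]
Beat 12 (L): throw ball3 h=6 -> lands@18:L; in-air after throw: [b6@13:R b4@14:L b5@15:R b1@16:L b2@17:R b3@18:L]
Beat 13 (R): throw ball6 h=8 -> lands@21:R; in-air after throw: [b4@14:L b5@15:R b1@16:L b2@17:R b3@18:L b6@21:R]
Beat 14 (L): throw ball4 h=5 -> lands@19:R; in-air after throw: [b5@15:R b1@16:L b2@17:R b3@18:L b4@19:R b6@21:R]
Beat 15 (R): throw ball5 h=5 -> lands@20:L; in-air after throw: [b1@16:L b2@17:R b3@18:L b4@19:R b5@20:L b6@21:R]
Ball 5: thrown@4 h=6 -> first land @10; rethrown@10 h=5 -> second land @15

Answer: 10 15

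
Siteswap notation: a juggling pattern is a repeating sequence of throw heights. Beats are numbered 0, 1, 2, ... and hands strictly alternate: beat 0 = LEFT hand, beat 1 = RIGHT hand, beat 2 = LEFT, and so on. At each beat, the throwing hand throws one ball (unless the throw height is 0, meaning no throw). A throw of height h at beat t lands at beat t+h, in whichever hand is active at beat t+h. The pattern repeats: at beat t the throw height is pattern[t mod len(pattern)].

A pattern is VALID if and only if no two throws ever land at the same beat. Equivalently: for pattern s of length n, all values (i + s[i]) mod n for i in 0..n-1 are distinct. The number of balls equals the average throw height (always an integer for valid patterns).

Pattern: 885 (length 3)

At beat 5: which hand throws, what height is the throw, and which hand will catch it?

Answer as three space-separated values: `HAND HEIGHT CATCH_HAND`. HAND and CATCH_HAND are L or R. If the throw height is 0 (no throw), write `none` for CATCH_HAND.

Answer: R 5 L

Derivation:
Beat 5: 5 mod 2 = 1, so hand = R
Throw height = pattern[5 mod 3] = pattern[2] = 5
Lands at beat 5+5=10, 10 mod 2 = 0, so catch hand = L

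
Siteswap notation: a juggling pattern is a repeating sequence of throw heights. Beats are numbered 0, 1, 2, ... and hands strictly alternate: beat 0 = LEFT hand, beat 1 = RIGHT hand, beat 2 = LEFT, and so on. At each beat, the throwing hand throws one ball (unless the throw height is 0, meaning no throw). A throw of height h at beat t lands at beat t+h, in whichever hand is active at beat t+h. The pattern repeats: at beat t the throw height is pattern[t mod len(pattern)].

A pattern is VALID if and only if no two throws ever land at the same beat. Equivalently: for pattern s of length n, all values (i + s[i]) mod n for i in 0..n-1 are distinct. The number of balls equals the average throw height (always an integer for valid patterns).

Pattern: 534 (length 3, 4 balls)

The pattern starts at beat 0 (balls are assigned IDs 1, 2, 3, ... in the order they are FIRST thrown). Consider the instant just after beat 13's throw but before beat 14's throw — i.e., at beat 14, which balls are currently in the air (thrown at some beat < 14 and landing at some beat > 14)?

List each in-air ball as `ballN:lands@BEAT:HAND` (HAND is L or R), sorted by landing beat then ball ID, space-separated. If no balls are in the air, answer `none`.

Answer: ball3:lands@15:R ball2:lands@16:L ball4:lands@17:R

Derivation:
Beat 0 (L): throw ball1 h=5 -> lands@5:R; in-air after throw: [b1@5:R]
Beat 1 (R): throw ball2 h=3 -> lands@4:L; in-air after throw: [b2@4:L b1@5:R]
Beat 2 (L): throw ball3 h=4 -> lands@6:L; in-air after throw: [b2@4:L b1@5:R b3@6:L]
Beat 3 (R): throw ball4 h=5 -> lands@8:L; in-air after throw: [b2@4:L b1@5:R b3@6:L b4@8:L]
Beat 4 (L): throw ball2 h=3 -> lands@7:R; in-air after throw: [b1@5:R b3@6:L b2@7:R b4@8:L]
Beat 5 (R): throw ball1 h=4 -> lands@9:R; in-air after throw: [b3@6:L b2@7:R b4@8:L b1@9:R]
Beat 6 (L): throw ball3 h=5 -> lands@11:R; in-air after throw: [b2@7:R b4@8:L b1@9:R b3@11:R]
Beat 7 (R): throw ball2 h=3 -> lands@10:L; in-air after throw: [b4@8:L b1@9:R b2@10:L b3@11:R]
Beat 8 (L): throw ball4 h=4 -> lands@12:L; in-air after throw: [b1@9:R b2@10:L b3@11:R b4@12:L]
Beat 9 (R): throw ball1 h=5 -> lands@14:L; in-air after throw: [b2@10:L b3@11:R b4@12:L b1@14:L]
Beat 10 (L): throw ball2 h=3 -> lands@13:R; in-air after throw: [b3@11:R b4@12:L b2@13:R b1@14:L]
Beat 11 (R): throw ball3 h=4 -> lands@15:R; in-air after throw: [b4@12:L b2@13:R b1@14:L b3@15:R]
Beat 12 (L): throw ball4 h=5 -> lands@17:R; in-air after throw: [b2@13:R b1@14:L b3@15:R b4@17:R]
Beat 13 (R): throw ball2 h=3 -> lands@16:L; in-air after throw: [b1@14:L b3@15:R b2@16:L b4@17:R]
Beat 14 (L): throw ball1 h=4 -> lands@18:L; in-air after throw: [b3@15:R b2@16:L b4@17:R b1@18:L]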